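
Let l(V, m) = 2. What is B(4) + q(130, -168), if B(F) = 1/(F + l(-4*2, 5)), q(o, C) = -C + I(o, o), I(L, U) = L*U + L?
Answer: 103189/6 ≈ 17198.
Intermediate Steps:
I(L, U) = L + L*U
q(o, C) = -C + o*(1 + o)
B(F) = 1/(2 + F) (B(F) = 1/(F + 2) = 1/(2 + F))
B(4) + q(130, -168) = 1/(2 + 4) + (-1*(-168) + 130*(1 + 130)) = 1/6 + (168 + 130*131) = 1/6 + (168 + 17030) = 1/6 + 17198 = 103189/6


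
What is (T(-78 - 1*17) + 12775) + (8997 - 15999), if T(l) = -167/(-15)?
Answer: 86762/15 ≈ 5784.1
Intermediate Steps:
T(l) = 167/15 (T(l) = -167*(-1/15) = 167/15)
(T(-78 - 1*17) + 12775) + (8997 - 15999) = (167/15 + 12775) + (8997 - 15999) = 191792/15 - 7002 = 86762/15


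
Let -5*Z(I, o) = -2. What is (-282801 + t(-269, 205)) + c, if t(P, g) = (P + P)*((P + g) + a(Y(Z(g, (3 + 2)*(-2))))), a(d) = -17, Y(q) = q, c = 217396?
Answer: -21827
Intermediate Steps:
Z(I, o) = 2/5 (Z(I, o) = -1/5*(-2) = 2/5)
t(P, g) = 2*P*(-17 + P + g) (t(P, g) = (P + P)*((P + g) - 17) = (2*P)*(-17 + P + g) = 2*P*(-17 + P + g))
(-282801 + t(-269, 205)) + c = (-282801 + 2*(-269)*(-17 - 269 + 205)) + 217396 = (-282801 + 2*(-269)*(-81)) + 217396 = (-282801 + 43578) + 217396 = -239223 + 217396 = -21827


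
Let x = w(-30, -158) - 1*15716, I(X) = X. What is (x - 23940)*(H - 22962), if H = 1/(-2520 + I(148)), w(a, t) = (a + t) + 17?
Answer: 2169212005355/2372 ≈ 9.1451e+8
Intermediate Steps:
w(a, t) = 17 + a + t
H = -1/2372 (H = 1/(-2520 + 148) = 1/(-2372) = -1/2372 ≈ -0.00042159)
x = -15887 (x = (17 - 30 - 158) - 1*15716 = -171 - 15716 = -15887)
(x - 23940)*(H - 22962) = (-15887 - 23940)*(-1/2372 - 22962) = -39827*(-54465865/2372) = 2169212005355/2372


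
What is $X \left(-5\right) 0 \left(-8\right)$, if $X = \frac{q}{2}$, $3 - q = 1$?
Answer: $0$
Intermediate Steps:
$q = 2$ ($q = 3 - 1 = 2$)
$X = 1$ ($X = \frac{2}{2} = 2 \cdot \frac{1}{2} = 1$)
$X \left(-5\right) 0 \left(-8\right) = 1 \left(-5\right) 0 \left(-8\right) = 1 \cdot 0 \left(-8\right) = 1 \cdot 0 = 0$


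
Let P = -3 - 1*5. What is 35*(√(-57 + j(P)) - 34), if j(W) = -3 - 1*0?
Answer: -1190 + 70*I*√15 ≈ -1190.0 + 271.11*I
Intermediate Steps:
P = -8 (P = -3 - 5 = -8)
j(W) = -3 (j(W) = -3 + 0 = -3)
35*(√(-57 + j(P)) - 34) = 35*(√(-57 - 3) - 34) = 35*(√(-60) - 34) = 35*(2*I*√15 - 34) = 35*(-34 + 2*I*√15) = -1190 + 70*I*√15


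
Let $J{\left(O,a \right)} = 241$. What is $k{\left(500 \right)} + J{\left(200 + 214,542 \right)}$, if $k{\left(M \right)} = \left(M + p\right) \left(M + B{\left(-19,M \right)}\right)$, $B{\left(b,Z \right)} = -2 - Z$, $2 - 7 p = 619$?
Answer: $- \frac{4079}{7} \approx -582.71$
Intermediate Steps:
$p = - \frac{617}{7}$ ($p = \frac{2}{7} - \frac{619}{7} = - \frac{617}{7} \approx -88.143$)
$k{\left(M \right)} = \frac{1234}{7} - 2 M$ ($k{\left(M \right)} = \left(M - \frac{617}{7}\right) \left(M - \left(2 + M\right)\right) = \left(- \frac{617}{7} + M\right) \left(-2\right) = \frac{1234}{7} - 2 M$)
$k{\left(500 \right)} + J{\left(200 + 214,542 \right)} = \left(\frac{1234}{7} - 1000\right) + 241 = - \frac{5766}{7} + 241 = - \frac{4079}{7}$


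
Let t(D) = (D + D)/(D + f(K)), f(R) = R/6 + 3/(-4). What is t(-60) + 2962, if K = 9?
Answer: 234158/79 ≈ 2964.0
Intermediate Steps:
f(R) = -3/4 + R/6 (f(R) = R*(1/6) + 3*(-1/4) = R/6 - 3/4 = -3/4 + R/6)
t(D) = 2*D/(3/4 + D) (t(D) = (D + D)/(D + (-3/4 + (1/6)*9)) = (2*D)/(D + (-3/4 + 3/2)) = (2*D)/(D + 3/4) = (2*D)/(3/4 + D) = 2*D/(3/4 + D))
t(-60) + 2962 = 8*(-60)/(3 + 4*(-60)) + 2962 = 8*(-60)/(3 - 240) + 2962 = 8*(-60)/(-237) + 2962 = 8*(-60)*(-1/237) + 2962 = 160/79 + 2962 = 234158/79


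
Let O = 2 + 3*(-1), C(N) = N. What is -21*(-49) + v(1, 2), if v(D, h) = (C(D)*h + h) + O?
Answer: 1032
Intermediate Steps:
O = -1 (O = 2 - 3 = -1)
v(D, h) = -1 + h + D*h (v(D, h) = (D*h + h) - 1 = (h + D*h) - 1 = -1 + h + D*h)
-21*(-49) + v(1, 2) = -21*(-49) + (-1 + 2 + 1*2) = 1029 + (-1 + 2 + 2) = 1029 + 3 = 1032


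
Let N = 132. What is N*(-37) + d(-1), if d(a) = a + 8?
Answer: -4877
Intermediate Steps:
d(a) = 8 + a
N*(-37) + d(-1) = 132*(-37) + (8 - 1) = -4884 + 7 = -4877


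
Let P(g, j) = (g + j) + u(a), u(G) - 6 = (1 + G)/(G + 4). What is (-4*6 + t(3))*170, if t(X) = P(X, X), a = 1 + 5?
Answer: -1921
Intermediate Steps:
a = 6
u(G) = 6 + (1 + G)/(4 + G) (u(G) = 6 + (1 + G)/(G + 4) = 6 + (1 + G)/(4 + G))
P(g, j) = 67/10 + g + j (P(g, j) = (g + j) + (25 + 7*6)/(4 + 6) = (g + j) + (25 + 42)/10 = (g + j) + (⅒)*67 = (g + j) + 67/10 = 67/10 + g + j)
t(X) = 67/10 + 2*X (t(X) = 67/10 + X + X = 67/10 + 2*X)
(-4*6 + t(3))*170 = (-4*6 + (67/10 + 2*3))*170 = (-24 + (67/10 + 6))*170 = (-24 + 127/10)*170 = -113/10*170 = -1921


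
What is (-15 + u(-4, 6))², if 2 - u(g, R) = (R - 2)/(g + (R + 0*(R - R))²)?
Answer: 11025/64 ≈ 172.27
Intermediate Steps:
u(g, R) = 2 - (-2 + R)/(g + R²) (u(g, R) = 2 - (R - 2)/(g + (R + 0*(R - R))²) = 2 - (-2 + R)/(g + (R + 0*0)²) = 2 - (-2 + R)/(g + (R + 0)²) = 2 - (-2 + R)/(g + R²))
(-15 + u(-4, 6))² = (-15 + (2 - 1*6 + 2*(-4) + 2*6²)/(-4 + 6²))² = (-15 + (2 - 6 - 8 + 2*36)/(-4 + 36))² = (-15 + (2 - 6 - 8 + 72)/32)² = (-15 + (1/32)*60)² = (-15 + 15/8)² = (-105/8)² = 11025/64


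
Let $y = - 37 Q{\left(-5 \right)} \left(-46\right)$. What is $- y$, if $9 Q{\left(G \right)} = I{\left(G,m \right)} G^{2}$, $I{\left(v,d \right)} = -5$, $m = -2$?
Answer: $\frac{212750}{9} \approx 23639.0$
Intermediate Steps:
$Q{\left(G \right)} = - \frac{5 G^{2}}{9}$ ($Q{\left(G \right)} = \frac{\left(-5\right) G^{2}}{9} = - \frac{5 G^{2}}{9}$)
$y = - \frac{212750}{9}$ ($y = - 37 \left(- \frac{5 \left(-5\right)^{2}}{9}\right) \left(-46\right) = - 37 \left(\left(- \frac{5}{9}\right) 25\right) \left(-46\right) = \left(-37\right) \left(- \frac{125}{9}\right) \left(-46\right) = \frac{4625}{9} \left(-46\right) = - \frac{212750}{9} \approx -23639.0$)
$- y = \left(-1\right) \left(- \frac{212750}{9}\right) = \frac{212750}{9}$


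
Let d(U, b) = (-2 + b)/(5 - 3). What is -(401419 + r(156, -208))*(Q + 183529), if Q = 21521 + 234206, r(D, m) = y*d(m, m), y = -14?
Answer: -176971410584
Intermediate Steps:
d(U, b) = -1 + b/2 (d(U, b) = (-2 + b)/2 = (-2 + b)*(½) = -1 + b/2)
r(D, m) = 14 - 7*m (r(D, m) = -14*(-1 + m/2) = 14 - 7*m)
Q = 255727
-(401419 + r(156, -208))*(Q + 183529) = -(401419 + (14 - 7*(-208)))*(255727 + 183529) = -(401419 + (14 + 1456))*439256 = -(401419 + 1470)*439256 = -402889*439256 = -1*176971410584 = -176971410584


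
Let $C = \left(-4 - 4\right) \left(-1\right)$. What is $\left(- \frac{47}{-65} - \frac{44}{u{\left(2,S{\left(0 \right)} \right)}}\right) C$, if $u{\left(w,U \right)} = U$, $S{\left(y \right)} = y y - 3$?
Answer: $\frac{24008}{195} \approx 123.12$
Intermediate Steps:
$S{\left(y \right)} = -3 + y^{2}$ ($S{\left(y \right)} = y^{2} - 3 = -3 + y^{2}$)
$C = 8$ ($C = \left(-8\right) \left(-1\right) = 8$)
$\left(- \frac{47}{-65} - \frac{44}{u{\left(2,S{\left(0 \right)} \right)}}\right) C = \left(- \frac{47}{-65} - \frac{44}{-3 + 0^{2}}\right) 8 = \left(\left(-47\right) \left(- \frac{1}{65}\right) - \frac{44}{-3 + 0}\right) 8 = \left(\frac{47}{65} - \frac{44}{-3}\right) 8 = \left(\frac{47}{65} - - \frac{44}{3}\right) 8 = \left(\frac{47}{65} + \frac{44}{3}\right) 8 = \frac{3001}{195} \cdot 8 = \frac{24008}{195}$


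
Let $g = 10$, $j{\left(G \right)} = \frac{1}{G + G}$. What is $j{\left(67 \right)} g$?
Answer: $\frac{5}{67} \approx 0.074627$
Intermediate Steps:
$j{\left(G \right)} = \frac{1}{2 G}$
$j{\left(67 \right)} g = \frac{1}{2 \cdot 67} \cdot 10 = \frac{1}{2} \cdot \frac{1}{67} \cdot 10 = \frac{1}{134} \cdot 10 = \frac{5}{67}$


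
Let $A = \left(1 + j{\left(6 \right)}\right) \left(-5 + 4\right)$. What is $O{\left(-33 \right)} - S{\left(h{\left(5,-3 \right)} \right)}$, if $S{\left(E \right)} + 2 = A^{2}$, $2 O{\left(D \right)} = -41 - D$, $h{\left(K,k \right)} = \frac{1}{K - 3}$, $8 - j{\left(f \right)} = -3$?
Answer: $-146$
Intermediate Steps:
$j{\left(f \right)} = 11$ ($j{\left(f \right)} = 8 - -3 = 8 + 3 = 11$)
$h{\left(K,k \right)} = \frac{1}{-3 + K}$
$A = -12$ ($A = \left(1 + 11\right) \left(-5 + 4\right) = 12 \left(-1\right) = -12$)
$O{\left(D \right)} = - \frac{41}{2} - \frac{D}{2}$ ($O{\left(D \right)} = \frac{-41 - D}{2} = - \frac{41}{2} - \frac{D}{2}$)
$S{\left(E \right)} = 142$ ($S{\left(E \right)} = -2 + \left(-12\right)^{2} = -2 + 144 = 142$)
$O{\left(-33 \right)} - S{\left(h{\left(5,-3 \right)} \right)} = \left(- \frac{41}{2} - - \frac{33}{2}\right) - 142 = \left(- \frac{41}{2} + \frac{33}{2}\right) - 142 = -4 - 142 = -146$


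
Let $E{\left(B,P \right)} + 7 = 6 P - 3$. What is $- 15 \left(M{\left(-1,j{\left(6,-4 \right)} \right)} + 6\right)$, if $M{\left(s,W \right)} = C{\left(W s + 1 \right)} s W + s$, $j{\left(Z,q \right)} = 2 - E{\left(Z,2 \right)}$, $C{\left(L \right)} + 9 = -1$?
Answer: $-75$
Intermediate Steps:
$C{\left(L \right)} = -10$ ($C{\left(L \right)} = -9 - 1 = -10$)
$E{\left(B,P \right)} = -10 + 6 P$ ($E{\left(B,P \right)} = -7 + \left(6 P - 3\right) = -7 + \left(-3 + 6 P\right) = -10 + 6 P$)
$j{\left(Z,q \right)} = 0$ ($j{\left(Z,q \right)} = 2 - \left(-10 + 6 \cdot 2\right) = 2 - \left(-10 + 12\right) = 2 - 2 = 0$)
$M{\left(s,W \right)} = s - 10 W s$ ($M{\left(s,W \right)} = - 10 s W + s = - 10 W s + s = s - 10 W s$)
$- 15 \left(M{\left(-1,j{\left(6,-4 \right)} \right)} + 6\right) = - 15 \left(- (1 - 0) + 6\right) = - 15 \left(- (1 + 0) + 6\right) = - 15 \left(\left(-1\right) 1 + 6\right) = - 15 \left(-1 + 6\right) = \left(-15\right) 5 = -75$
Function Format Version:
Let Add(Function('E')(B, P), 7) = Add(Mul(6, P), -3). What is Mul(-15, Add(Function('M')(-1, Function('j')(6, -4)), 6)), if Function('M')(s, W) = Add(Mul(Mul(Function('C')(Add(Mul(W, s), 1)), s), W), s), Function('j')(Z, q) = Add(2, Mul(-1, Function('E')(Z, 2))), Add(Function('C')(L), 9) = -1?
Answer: -75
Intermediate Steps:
Function('C')(L) = -10 (Function('C')(L) = Add(-9, -1) = -10)
Function('E')(B, P) = Add(-10, Mul(6, P)) (Function('E')(B, P) = Add(-7, Add(Mul(6, P), -3)) = Add(-7, Add(-3, Mul(6, P))) = Add(-10, Mul(6, P)))
Function('j')(Z, q) = 0 (Function('j')(Z, q) = Add(2, Mul(-1, Add(-10, Mul(6, 2)))) = Add(2, Mul(-1, Add(-10, 12))) = Add(2, Mul(-1, 2)) = Add(2, -2) = 0)
Function('M')(s, W) = Add(s, Mul(-10, W, s)) (Function('M')(s, W) = Add(Mul(Mul(-10, s), W), s) = Add(Mul(-10, W, s), s) = Add(s, Mul(-10, W, s)))
Mul(-15, Add(Function('M')(-1, Function('j')(6, -4)), 6)) = Mul(-15, Add(Mul(-1, Add(1, Mul(-10, 0))), 6)) = Mul(-15, Add(Mul(-1, Add(1, 0)), 6)) = Mul(-15, Add(Mul(-1, 1), 6)) = Mul(-15, Add(-1, 6)) = Mul(-15, 5) = -75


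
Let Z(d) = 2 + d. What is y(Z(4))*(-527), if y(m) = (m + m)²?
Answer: -75888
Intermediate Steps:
y(m) = 4*m² (y(m) = (2*m)² = 4*m²)
y(Z(4))*(-527) = (4*(2 + 4)²)*(-527) = (4*6²)*(-527) = (4*36)*(-527) = 144*(-527) = -75888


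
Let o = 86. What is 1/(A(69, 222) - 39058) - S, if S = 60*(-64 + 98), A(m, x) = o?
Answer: -79502881/38972 ≈ -2040.0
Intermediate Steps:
A(m, x) = 86
S = 2040 (S = 60*34 = 2040)
1/(A(69, 222) - 39058) - S = 1/(86 - 39058) - 1*2040 = 1/(-38972) - 2040 = -1/38972 - 2040 = -79502881/38972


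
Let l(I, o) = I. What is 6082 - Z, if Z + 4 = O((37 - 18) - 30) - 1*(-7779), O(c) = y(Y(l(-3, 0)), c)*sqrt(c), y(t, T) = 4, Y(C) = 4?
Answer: -1693 - 4*I*sqrt(11) ≈ -1693.0 - 13.266*I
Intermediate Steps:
O(c) = 4*sqrt(c)
Z = 7775 + 4*I*sqrt(11) (Z = -4 + (4*sqrt((37 - 18) - 30) - 1*(-7779)) = -4 + (4*sqrt(19 - 30) + 7779) = -4 + (4*sqrt(-11) + 7779) = -4 + (4*(I*sqrt(11)) + 7779) = -4 + (4*I*sqrt(11) + 7779) = -4 + (7779 + 4*I*sqrt(11)) = 7775 + 4*I*sqrt(11) ≈ 7775.0 + 13.266*I)
6082 - Z = 6082 - (7775 + 4*I*sqrt(11)) = 6082 + (-7775 - 4*I*sqrt(11)) = -1693 - 4*I*sqrt(11)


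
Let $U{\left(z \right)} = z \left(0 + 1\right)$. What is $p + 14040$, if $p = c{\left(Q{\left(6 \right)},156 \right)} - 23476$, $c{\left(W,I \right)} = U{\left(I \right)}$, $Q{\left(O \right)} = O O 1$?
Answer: $-9280$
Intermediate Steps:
$U{\left(z \right)} = z$ ($U{\left(z \right)} = z 1 = z$)
$Q{\left(O \right)} = O^{2}$ ($Q{\left(O \right)} = O^{2} \cdot 1 = O^{2}$)
$c{\left(W,I \right)} = I$
$p = -23320$ ($p = 156 - 23476 = -23320$)
$p + 14040 = -23320 + 14040 = -9280$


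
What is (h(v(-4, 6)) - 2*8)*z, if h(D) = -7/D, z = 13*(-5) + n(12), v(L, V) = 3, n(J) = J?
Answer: 2915/3 ≈ 971.67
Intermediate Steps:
z = -53 (z = 13*(-5) + 12 = -65 + 12 = -53)
(h(v(-4, 6)) - 2*8)*z = (-7/3 - 2*8)*(-53) = (-7*⅓ - 16)*(-53) = (-7/3 - 16)*(-53) = -55/3*(-53) = 2915/3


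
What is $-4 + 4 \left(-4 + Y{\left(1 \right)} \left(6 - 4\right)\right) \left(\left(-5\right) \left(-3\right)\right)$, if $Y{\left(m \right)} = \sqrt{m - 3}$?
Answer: $-244 + 120 i \sqrt{2} \approx -244.0 + 169.71 i$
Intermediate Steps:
$Y{\left(m \right)} = \sqrt{-3 + m}$
$-4 + 4 \left(-4 + Y{\left(1 \right)} \left(6 - 4\right)\right) \left(\left(-5\right) \left(-3\right)\right) = -4 + 4 \left(-4 + \sqrt{-3 + 1} \left(6 - 4\right)\right) \left(\left(-5\right) \left(-3\right)\right) = -4 + 4 \left(-4 + \sqrt{-2} \cdot 2\right) 15 = -4 + 4 \left(-4 + i \sqrt{2} \cdot 2\right) 15 = -4 + 4 \left(-4 + 2 i \sqrt{2}\right) 15 = -4 + \left(-16 + 8 i \sqrt{2}\right) 15 = -4 - \left(240 - 120 i \sqrt{2}\right) = -244 + 120 i \sqrt{2}$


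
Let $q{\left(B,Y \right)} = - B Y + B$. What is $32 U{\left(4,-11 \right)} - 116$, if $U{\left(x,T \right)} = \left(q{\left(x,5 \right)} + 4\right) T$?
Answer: $4108$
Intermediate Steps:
$q{\left(B,Y \right)} = B - B Y$ ($q{\left(B,Y \right)} = - B Y + B = B - B Y$)
$U{\left(x,T \right)} = T \left(4 - 4 x\right)$ ($U{\left(x,T \right)} = \left(x \left(1 - 5\right) + 4\right) T = \left(x \left(-4\right) + 4\right) T = \left(- 4 x + 4\right) T = \left(4 - 4 x\right) T = T \left(4 - 4 x\right)$)
$32 U{\left(4,-11 \right)} - 116 = 32 \cdot 4 \left(-11\right) \left(1 - 4\right) - 116 = 32 \cdot 4 \left(-11\right) \left(-3\right) - 116 = 32 \cdot 132 - 116 = 4224 - 116 = 4108$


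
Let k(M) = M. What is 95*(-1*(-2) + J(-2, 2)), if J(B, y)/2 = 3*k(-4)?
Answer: -2090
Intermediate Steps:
J(B, y) = -24 (J(B, y) = 2*(3*(-4)) = 2*(-12) = -24)
95*(-1*(-2) + J(-2, 2)) = 95*(-1*(-2) - 24) = 95*(2 - 24) = 95*(-22) = -2090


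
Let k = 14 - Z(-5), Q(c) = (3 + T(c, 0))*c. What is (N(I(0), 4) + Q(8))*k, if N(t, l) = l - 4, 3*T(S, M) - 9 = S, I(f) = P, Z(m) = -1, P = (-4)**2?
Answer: 1040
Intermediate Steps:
P = 16
I(f) = 16
T(S, M) = 3 + S/3
Q(c) = c*(6 + c/3) (Q(c) = (3 + (3 + c/3))*c = (6 + c/3)*c = c*(6 + c/3))
N(t, l) = -4 + l
k = 15 (k = 14 - 1*(-1) = 14 + 1 = 15)
(N(I(0), 4) + Q(8))*k = ((-4 + 4) + (1/3)*8*(18 + 8))*15 = (0 + (1/3)*8*26)*15 = (0 + 208/3)*15 = (208/3)*15 = 1040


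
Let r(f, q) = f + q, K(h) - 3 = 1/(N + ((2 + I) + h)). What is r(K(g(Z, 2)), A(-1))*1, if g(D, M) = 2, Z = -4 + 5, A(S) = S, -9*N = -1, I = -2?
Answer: 47/19 ≈ 2.4737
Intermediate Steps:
N = 1/9 (N = -1/9*(-1) = 1/9 ≈ 0.11111)
Z = 1
K(h) = 3 + 1/(1/9 + h) (K(h) = 3 + 1/(1/9 + ((2 - 2) + h)) = 3 + 1/(1/9 + (0 + h)) = 3 + 1/(1/9 + h))
r(K(g(Z, 2)), A(-1))*1 = (3*(4 + 9*2)/(1 + 9*2) - 1)*1 = (3*(4 + 18)/(1 + 18) - 1)*1 = (3*22/19 - 1)*1 = (3*(1/19)*22 - 1)*1 = (66/19 - 1)*1 = (47/19)*1 = 47/19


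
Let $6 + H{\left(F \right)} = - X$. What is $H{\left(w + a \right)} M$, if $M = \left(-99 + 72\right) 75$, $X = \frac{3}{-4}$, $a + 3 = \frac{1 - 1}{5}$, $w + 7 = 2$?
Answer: $\frac{42525}{4} \approx 10631.0$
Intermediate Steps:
$w = -5$ ($w = -7 + 2 = -5$)
$a = -3$ ($a = -3 + \frac{1 - 1}{5} = -3 + \left(1 - 1\right) \frac{1}{5} = -3 + 0 \cdot \frac{1}{5} = -3 + 0 = -3$)
$X = - \frac{3}{4}$ ($X = 3 \left(- \frac{1}{4}\right) = - \frac{3}{4} \approx -0.75$)
$H{\left(F \right)} = - \frac{21}{4}$ ($H{\left(F \right)} = -6 - - \frac{3}{4} = -6 + \frac{3}{4} = - \frac{21}{4}$)
$M = -2025$ ($M = \left(-27\right) 75 = -2025$)
$H{\left(w + a \right)} M = \left(- \frac{21}{4}\right) \left(-2025\right) = \frac{42525}{4}$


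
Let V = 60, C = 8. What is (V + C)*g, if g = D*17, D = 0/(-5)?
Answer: 0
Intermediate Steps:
D = 0 (D = 0*(-1/5) = 0)
g = 0 (g = 0*17 = 0)
(V + C)*g = (60 + 8)*0 = 68*0 = 0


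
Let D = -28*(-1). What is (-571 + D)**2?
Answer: 294849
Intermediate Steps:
D = 28
(-571 + D)**2 = (-571 + 28)**2 = (-543)**2 = 294849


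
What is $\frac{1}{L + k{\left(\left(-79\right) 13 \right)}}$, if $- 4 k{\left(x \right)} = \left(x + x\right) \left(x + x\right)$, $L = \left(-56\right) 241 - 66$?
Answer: $- \frac{1}{1068291} \approx -9.3607 \cdot 10^{-7}$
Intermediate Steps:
$L = -13562$ ($L = -13496 - 66 = -13562$)
$k{\left(x \right)} = - x^{2}$ ($k{\left(x \right)} = - \frac{\left(x + x\right) \left(x + x\right)}{4} = - \frac{2 x 2 x}{4} = - \frac{4 x^{2}}{4} = - x^{2}$)
$\frac{1}{L + k{\left(\left(-79\right) 13 \right)}} = \frac{1}{-13562 - \left(\left(-79\right) 13\right)^{2}} = \frac{1}{-13562 - \left(-1027\right)^{2}} = \frac{1}{-13562 - 1054729} = \frac{1}{-1068291} = - \frac{1}{1068291}$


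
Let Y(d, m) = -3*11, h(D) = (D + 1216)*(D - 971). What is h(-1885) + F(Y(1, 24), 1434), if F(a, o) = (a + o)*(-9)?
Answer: 1898055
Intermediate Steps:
h(D) = (-971 + D)*(1216 + D) (h(D) = (1216 + D)*(-971 + D) = (-971 + D)*(1216 + D))
Y(d, m) = -33
F(a, o) = -9*a - 9*o
h(-1885) + F(Y(1, 24), 1434) = (-1180736 + (-1885)² + 245*(-1885)) + (-9*(-33) - 9*1434) = (-1180736 + 3553225 - 461825) + (297 - 12906) = 1910664 - 12609 = 1898055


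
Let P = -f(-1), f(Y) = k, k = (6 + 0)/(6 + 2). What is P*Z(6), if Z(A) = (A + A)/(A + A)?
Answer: -¾ ≈ -0.75000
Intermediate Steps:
k = ¾ (k = 6/8 = 6*(⅛) = ¾ ≈ 0.75000)
f(Y) = ¾
Z(A) = 1 (Z(A) = (2*A)/((2*A)) = (2*A)*(1/(2*A)) = 1)
P = -¾ (P = -1*¾ = -¾ ≈ -0.75000)
P*Z(6) = -¾*1 = -¾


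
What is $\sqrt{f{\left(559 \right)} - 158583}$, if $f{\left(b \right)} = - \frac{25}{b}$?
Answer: $\frac{i \sqrt{49554188398}}{559} \approx 398.22 i$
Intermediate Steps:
$\sqrt{f{\left(559 \right)} - 158583} = \sqrt{- \frac{25}{559} - 158583} = \sqrt{- \frac{88647922}{559}} = \frac{i \sqrt{49554188398}}{559}$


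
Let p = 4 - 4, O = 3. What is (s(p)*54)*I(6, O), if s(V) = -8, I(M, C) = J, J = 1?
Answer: -432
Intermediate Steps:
I(M, C) = 1
p = 0
(s(p)*54)*I(6, O) = -8*54*1 = -432*1 = -432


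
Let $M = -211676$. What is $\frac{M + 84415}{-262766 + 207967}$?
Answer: $\frac{127261}{54799} \approx 2.3223$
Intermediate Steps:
$\frac{M + 84415}{-262766 + 207967} = \frac{-211676 + 84415}{-262766 + 207967} = - \frac{127261}{-54799} = \left(-127261\right) \left(- \frac{1}{54799}\right) = \frac{127261}{54799}$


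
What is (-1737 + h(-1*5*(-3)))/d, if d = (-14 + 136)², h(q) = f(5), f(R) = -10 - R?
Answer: -438/3721 ≈ -0.11771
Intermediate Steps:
h(q) = -15 (h(q) = -10 - 1*5 = -10 - 5 = -15)
d = 14884 (d = 122² = 14884)
(-1737 + h(-1*5*(-3)))/d = (-1737 - 15)/14884 = -1752*1/14884 = -438/3721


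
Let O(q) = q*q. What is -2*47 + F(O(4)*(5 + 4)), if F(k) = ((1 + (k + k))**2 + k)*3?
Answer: 250901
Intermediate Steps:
O(q) = q**2
F(k) = 3*k + 3*(1 + 2*k)**2 (F(k) = ((1 + 2*k)**2 + k)*3 = (k + (1 + 2*k)**2)*3 = 3*k + 3*(1 + 2*k)**2)
-2*47 + F(O(4)*(5 + 4)) = -2*47 + (3*(4**2*(5 + 4)) + 3*(1 + 2*(4**2*(5 + 4)))**2) = -94 + (3*(16*9) + 3*(1 + 2*(16*9))**2) = -94 + (3*144 + 3*(1 + 2*144)**2) = -94 + (432 + 3*(1 + 288)**2) = -94 + (432 + 3*289**2) = -94 + (432 + 3*83521) = -94 + (432 + 250563) = -94 + 250995 = 250901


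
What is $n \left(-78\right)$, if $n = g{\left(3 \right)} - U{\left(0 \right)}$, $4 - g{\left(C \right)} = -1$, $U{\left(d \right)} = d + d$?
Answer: $-390$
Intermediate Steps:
$U{\left(d \right)} = 2 d$
$g{\left(C \right)} = 5$ ($g{\left(C \right)} = 4 - -1 = 4 + 1 = 5$)
$n = 5$ ($n = 5 - 2 \cdot 0 = 5 - 0 = 5 + 0 = 5$)
$n \left(-78\right) = 5 \left(-78\right) = -390$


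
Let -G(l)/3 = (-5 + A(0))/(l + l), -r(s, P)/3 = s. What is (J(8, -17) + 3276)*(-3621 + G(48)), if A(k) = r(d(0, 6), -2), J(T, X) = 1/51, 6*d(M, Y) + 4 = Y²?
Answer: -6452012509/544 ≈ -1.1860e+7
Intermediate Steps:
d(M, Y) = -⅔ + Y²/6
J(T, X) = 1/51
r(s, P) = -3*s
A(k) = -16 (A(k) = -3*(-⅔ + (⅙)*6²) = -3*(-⅔ + (⅙)*36) = -3*(-⅔ + 6) = -3*16/3 = -16)
G(l) = 63/(2*l) (G(l) = -3*(-5 - 16)/(l + l) = -(-63)/(2*l) = 63/(2*l))
(J(8, -17) + 3276)*(-3621 + G(48)) = (1/51 + 3276)*(-3621 + (63/2)/48) = 167077*(-3621 + (63/2)*(1/48))/51 = 167077*(-3621 + 21/32)/51 = (167077/51)*(-115851/32) = -6452012509/544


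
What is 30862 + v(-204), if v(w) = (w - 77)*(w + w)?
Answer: 145510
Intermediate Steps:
v(w) = 2*w*(-77 + w) (v(w) = (-77 + w)*(2*w) = 2*w*(-77 + w))
30862 + v(-204) = 30862 + 2*(-204)*(-77 - 204) = 30862 + 2*(-204)*(-281) = 30862 + 114648 = 145510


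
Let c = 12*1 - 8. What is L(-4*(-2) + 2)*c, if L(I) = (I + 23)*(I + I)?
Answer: 2640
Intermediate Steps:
c = 4 (c = 12 - 8 = 4)
L(I) = 2*I*(23 + I) (L(I) = (23 + I)*(2*I) = 2*I*(23 + I))
L(-4*(-2) + 2)*c = (2*(-4*(-2) + 2)*(23 + (-4*(-2) + 2)))*4 = (2*(8 + 2)*(23 + (8 + 2)))*4 = (2*10*(23 + 10))*4 = (2*10*33)*4 = 660*4 = 2640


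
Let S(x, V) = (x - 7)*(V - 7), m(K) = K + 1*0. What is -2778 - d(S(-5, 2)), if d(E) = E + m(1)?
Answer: -2839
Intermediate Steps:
m(K) = K (m(K) = K + 0 = K)
S(x, V) = (-7 + V)*(-7 + x) (S(x, V) = (-7 + x)*(-7 + V) = (-7 + V)*(-7 + x))
d(E) = 1 + E (d(E) = E + 1 = 1 + E)
-2778 - d(S(-5, 2)) = -2778 - (1 + (49 - 7*2 - 7*(-5) + 2*(-5))) = -2778 - (1 + (49 - 14 + 35 - 10)) = -2778 - (1 + 60) = -2778 - 1*61 = -2778 - 61 = -2839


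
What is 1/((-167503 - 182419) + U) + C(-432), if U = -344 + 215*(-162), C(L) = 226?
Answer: 87031695/385096 ≈ 226.00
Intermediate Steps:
U = -35174 (U = -344 - 34830 = -35174)
1/((-167503 - 182419) + U) + C(-432) = 1/((-167503 - 182419) - 35174) + 226 = 1/(-349922 - 35174) + 226 = 1/(-385096) + 226 = -1/385096 + 226 = 87031695/385096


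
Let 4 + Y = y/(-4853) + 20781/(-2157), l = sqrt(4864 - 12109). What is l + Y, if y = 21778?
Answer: -63232341/3489307 + 3*I*sqrt(805) ≈ -18.122 + 85.118*I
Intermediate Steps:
l = 3*I*sqrt(805) (l = sqrt(-7245) = 3*I*sqrt(805) ≈ 85.118*I)
Y = -63232341/3489307 (Y = -4 + (21778/(-4853) + 20781/(-2157)) = -4 + (21778*(-1/4853) + 20781*(-1/2157)) = -4 + (-21778/4853 - 6927/719) = -4 - 49275113/3489307 = -63232341/3489307 ≈ -18.122)
l + Y = 3*I*sqrt(805) - 63232341/3489307 = -63232341/3489307 + 3*I*sqrt(805)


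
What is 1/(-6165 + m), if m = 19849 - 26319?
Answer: -1/12635 ≈ -7.9145e-5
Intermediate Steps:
m = -6470
1/(-6165 + m) = 1/(-6165 - 6470) = 1/(-12635) = -1/12635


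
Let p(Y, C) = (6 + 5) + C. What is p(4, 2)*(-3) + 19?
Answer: -20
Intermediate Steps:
p(Y, C) = 11 + C
p(4, 2)*(-3) + 19 = (11 + 2)*(-3) + 19 = 13*(-3) + 19 = -39 + 19 = -20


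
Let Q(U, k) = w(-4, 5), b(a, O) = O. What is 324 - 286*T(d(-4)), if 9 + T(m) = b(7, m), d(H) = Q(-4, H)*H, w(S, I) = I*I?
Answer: 31498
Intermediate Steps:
w(S, I) = I**2
Q(U, k) = 25 (Q(U, k) = 5**2 = 25)
d(H) = 25*H
T(m) = -9 + m
324 - 286*T(d(-4)) = 324 - 286*(-9 + 25*(-4)) = 324 - 286*(-9 - 100) = 324 - 286*(-109) = 324 + 31174 = 31498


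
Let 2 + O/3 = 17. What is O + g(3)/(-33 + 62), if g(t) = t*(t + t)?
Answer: 1323/29 ≈ 45.621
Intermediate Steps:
O = 45 (O = -6 + 3*17 = -6 + 51 = 45)
g(t) = 2*t**2 (g(t) = t*(2*t) = 2*t**2)
O + g(3)/(-33 + 62) = 45 + (2*3**2)/(-33 + 62) = 45 + (2*9)/29 = 45 + (1/29)*18 = 45 + 18/29 = 1323/29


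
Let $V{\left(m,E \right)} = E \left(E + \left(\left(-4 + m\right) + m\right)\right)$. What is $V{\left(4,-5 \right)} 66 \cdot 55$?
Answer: $18150$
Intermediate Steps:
$V{\left(m,E \right)} = E \left(-4 + E + 2 m\right)$ ($V{\left(m,E \right)} = E \left(E + \left(-4 + 2 m\right)\right) = E \left(-4 + E + 2 m\right)$)
$V{\left(4,-5 \right)} 66 \cdot 55 = - 5 \left(-4 - 5 + 2 \cdot 4\right) 66 \cdot 55 = - 5 \left(-4 - 5 + 8\right) 66 \cdot 55 = \left(-5\right) \left(-1\right) 66 \cdot 55 = 5 \cdot 66 \cdot 55 = 330 \cdot 55 = 18150$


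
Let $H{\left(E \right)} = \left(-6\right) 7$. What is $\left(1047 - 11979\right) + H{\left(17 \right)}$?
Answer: $-10974$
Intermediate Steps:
$H{\left(E \right)} = -42$
$\left(1047 - 11979\right) + H{\left(17 \right)} = \left(1047 - 11979\right) - 42 = -10932 - 42 = -10974$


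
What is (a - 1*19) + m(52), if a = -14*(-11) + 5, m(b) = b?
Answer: 192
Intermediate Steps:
a = 159 (a = 154 + 5 = 159)
(a - 1*19) + m(52) = (159 - 1*19) + 52 = (159 - 19) + 52 = 140 + 52 = 192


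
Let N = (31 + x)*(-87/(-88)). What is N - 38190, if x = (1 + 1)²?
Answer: -3357675/88 ≈ -38155.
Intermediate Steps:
x = 4 (x = 2² = 4)
N = 3045/88 (N = (31 + 4)*(-87/(-88)) = 35*(-87*(-1/88)) = 35*(87/88) = 3045/88 ≈ 34.602)
N - 38190 = 3045/88 - 38190 = -3357675/88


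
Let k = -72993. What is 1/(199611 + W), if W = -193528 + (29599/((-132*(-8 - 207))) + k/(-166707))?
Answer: 525682740/3198506540957 ≈ 0.00016435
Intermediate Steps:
W = -101733550873183/525682740 (W = -193528 + (29599/((-132*(-8 - 207))) - 72993/(-166707)) = -193528 + (29599/((-132*(-215))) - 72993*(-1/166707)) = -193528 + (29599/28380 + 24331/55569) = -193528 + 778433537/525682740 = -101733550873183/525682740 ≈ -1.9353e+5)
1/(199611 + W) = 1/(199611 - 101733550873183/525682740) = 1/(3198506540957/525682740) = 525682740/3198506540957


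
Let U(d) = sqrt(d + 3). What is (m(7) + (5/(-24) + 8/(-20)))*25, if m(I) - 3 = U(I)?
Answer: 1435/24 + 25*sqrt(10) ≈ 138.85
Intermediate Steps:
U(d) = sqrt(3 + d)
m(I) = 3 + sqrt(3 + I)
(m(7) + (5/(-24) + 8/(-20)))*25 = ((3 + sqrt(3 + 7)) + (5/(-24) + 8/(-20)))*25 = ((3 + sqrt(10)) + (5*(-1/24) + 8*(-1/20)))*25 = ((3 + sqrt(10)) + (-5/24 - 2/5))*25 = ((3 + sqrt(10)) - 73/120)*25 = (287/120 + sqrt(10))*25 = 1435/24 + 25*sqrt(10)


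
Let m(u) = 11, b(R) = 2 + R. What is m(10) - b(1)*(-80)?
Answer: 251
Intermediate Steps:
m(10) - b(1)*(-80) = 11 - (2 + 1)*(-80) = 11 - 1*3*(-80) = 11 - 3*(-80) = 11 + 240 = 251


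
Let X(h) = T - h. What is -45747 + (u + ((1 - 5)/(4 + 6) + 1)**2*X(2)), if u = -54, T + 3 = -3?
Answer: -1145097/25 ≈ -45804.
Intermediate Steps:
T = -6 (T = -3 - 3 = -6)
X(h) = -6 - h
-45747 + (u + ((1 - 5)/(4 + 6) + 1)**2*X(2)) = -45747 + (-54 + ((1 - 5)/(4 + 6) + 1)**2*(-6 - 1*2)) = -45747 + (-54 + (-4/10 + 1)**2*(-6 - 2)) = -45747 + (-54 + (-4*1/10 + 1)**2*(-8)) = -45747 + (-54 + (-2/5 + 1)**2*(-8)) = -45747 + (-54 + (3/5)**2*(-8)) = -45747 + (-54 + (9/25)*(-8)) = -45747 + (-54 - 72/25) = -45747 - 1422/25 = -1145097/25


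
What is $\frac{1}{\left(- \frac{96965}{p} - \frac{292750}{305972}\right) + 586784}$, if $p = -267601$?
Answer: $\frac{40939206586}{24022447061550539} \approx 1.7042 \cdot 10^{-6}$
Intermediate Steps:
$\frac{1}{\left(- \frac{96965}{p} - \frac{292750}{305972}\right) + 586784} = \frac{1}{\left(- \frac{96965}{-267601} - \frac{292750}{305972}\right) + 586784} = \frac{1}{\left(\left(-96965\right) \left(- \frac{1}{267601}\right) - \frac{146375}{152986}\right) + 586784} = \frac{1}{\left(\frac{96965}{267601} - \frac{146375}{152986}\right) + 586784} = \frac{1}{- \frac{24335808885}{40939206586} + 586784} = \frac{1}{\frac{24022447061550539}{40939206586}} = \frac{40939206586}{24022447061550539}$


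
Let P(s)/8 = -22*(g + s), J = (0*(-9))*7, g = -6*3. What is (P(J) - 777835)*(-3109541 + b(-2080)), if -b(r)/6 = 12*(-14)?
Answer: 2408077933511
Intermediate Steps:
b(r) = 1008 (b(r) = -72*(-14) = -6*(-168) = 1008)
g = -18
J = 0 (J = 0*7 = 0)
P(s) = 3168 - 176*s (P(s) = 8*(-22*(-18 + s)) = 8*(396 - 22*s) = 3168 - 176*s)
(P(J) - 777835)*(-3109541 + b(-2080)) = ((3168 - 176*0) - 777835)*(-3109541 + 1008) = ((3168 + 0) - 777835)*(-3108533) = (3168 - 777835)*(-3108533) = -774667*(-3108533) = 2408077933511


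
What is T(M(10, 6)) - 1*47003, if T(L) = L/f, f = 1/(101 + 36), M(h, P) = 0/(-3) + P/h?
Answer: -234604/5 ≈ -46921.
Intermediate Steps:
M(h, P) = P/h (M(h, P) = 0*(-1/3) + P/h = 0 + P/h = P/h)
f = 1/137 ≈ 0.0072993
T(L) = 137*L (T(L) = L/(1/137) = L*137 = 137*L)
T(M(10, 6)) - 1*47003 = 137*(6/10) - 1*47003 = 137*(6*(1/10)) - 47003 = 137*(3/5) - 47003 = 411/5 - 47003 = -234604/5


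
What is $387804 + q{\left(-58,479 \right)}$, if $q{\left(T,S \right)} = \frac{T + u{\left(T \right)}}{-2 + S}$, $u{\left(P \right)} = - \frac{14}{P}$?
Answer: $\frac{5364491057}{13833} \approx 3.878 \cdot 10^{5}$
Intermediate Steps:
$q{\left(T,S \right)} = \frac{T - \frac{14}{T}}{-2 + S}$
$387804 + q{\left(-58,479 \right)} = 387804 + \frac{-14 + \left(-58\right)^{2}}{\left(-58\right) \left(-2 + 479\right)} = 387804 - \frac{-14 + 3364}{58 \cdot 477} = 387804 - \frac{1}{27666} \cdot 3350 = 387804 - \frac{1675}{13833} = \frac{5364491057}{13833}$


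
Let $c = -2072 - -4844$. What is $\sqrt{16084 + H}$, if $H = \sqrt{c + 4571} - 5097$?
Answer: $\sqrt{10987 + \sqrt{7343}} \approx 105.23$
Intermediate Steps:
$c = 2772$ ($c = -2072 + 4844 = 2772$)
$H = -5097 + \sqrt{7343}$ ($H = \sqrt{2772 + 4571} - 5097 = \sqrt{7343} - 5097 = -5097 + \sqrt{7343} \approx -5011.3$)
$\sqrt{16084 + H} = \sqrt{16084 - \left(5097 - \sqrt{7343}\right)} = \sqrt{10987 + \sqrt{7343}}$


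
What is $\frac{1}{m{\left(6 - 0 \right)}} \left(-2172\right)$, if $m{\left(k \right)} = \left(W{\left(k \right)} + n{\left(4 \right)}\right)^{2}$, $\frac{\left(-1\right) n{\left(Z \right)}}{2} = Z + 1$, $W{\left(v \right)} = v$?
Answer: $- \frac{543}{4} \approx -135.75$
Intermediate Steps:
$n{\left(Z \right)} = -2 - 2 Z$ ($n{\left(Z \right)} = - 2 \left(Z + 1\right) = - 2 \left(1 + Z\right) = -2 - 2 Z$)
$m{\left(k \right)} = \left(-10 + k\right)^{2}$ ($m{\left(k \right)} = \left(k - 10\right)^{2} = \left(-10 + k\right)^{2}$)
$\frac{1}{m{\left(6 - 0 \right)}} \left(-2172\right) = \frac{1}{\left(-10 + \left(6 - 0\right)\right)^{2}} \left(-2172\right) = \frac{1}{\left(-10 + \left(6 + 0\right)\right)^{2}} \left(-2172\right) = \frac{1}{\left(-10 + 6\right)^{2}} \left(-2172\right) = \frac{1}{\left(-4\right)^{2}} \left(-2172\right) = \frac{1}{16} \left(-2172\right) = - \frac{543}{4}$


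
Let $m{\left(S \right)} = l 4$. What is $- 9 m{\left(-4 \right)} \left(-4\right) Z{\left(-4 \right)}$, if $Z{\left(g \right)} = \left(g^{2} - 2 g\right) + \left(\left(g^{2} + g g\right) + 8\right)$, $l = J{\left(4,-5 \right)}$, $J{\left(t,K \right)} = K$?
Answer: $-46080$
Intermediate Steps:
$l = -5$
$m{\left(S \right)} = -20$ ($m{\left(S \right)} = \left(-5\right) 4 = -20$)
$Z{\left(g \right)} = 8 - 2 g + 3 g^{2}$ ($Z{\left(g \right)} = \left(g^{2} - 2 g\right) + \left(\left(g^{2} + g^{2}\right) + 8\right) = \left(g^{2} - 2 g\right) + \left(2 g^{2} + 8\right) = \left(g^{2} - 2 g\right) + \left(8 + 2 g^{2}\right) = 8 - 2 g + 3 g^{2}$)
$- 9 m{\left(-4 \right)} \left(-4\right) Z{\left(-4 \right)} = \left(-9\right) \left(-20\right) \left(-4\right) \left(8 - -8 + 3 \left(-4\right)^{2}\right) = 180 \left(-4\right) \left(8 + 8 + 3 \cdot 16\right) = - 720 \left(8 + 8 + 48\right) = \left(-720\right) 64 = -46080$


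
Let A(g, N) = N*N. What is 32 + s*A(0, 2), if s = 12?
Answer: 80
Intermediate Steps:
A(g, N) = N²
32 + s*A(0, 2) = 32 + 12*2² = 32 + 12*4 = 32 + 48 = 80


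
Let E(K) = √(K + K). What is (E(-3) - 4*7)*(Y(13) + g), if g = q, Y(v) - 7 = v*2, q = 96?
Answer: -3612 + 129*I*√6 ≈ -3612.0 + 315.98*I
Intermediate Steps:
E(K) = √2*√K (E(K) = √(2*K) = √2*√K)
Y(v) = 7 + 2*v (Y(v) = 7 + v*2 = 7 + 2*v)
g = 96
(E(-3) - 4*7)*(Y(13) + g) = (√2*√(-3) - 4*7)*((7 + 2*13) + 96) = (√2*(I*√3) - 28)*((7 + 26) + 96) = (I*√6 - 28)*(33 + 96) = (-28 + I*√6)*129 = -3612 + 129*I*√6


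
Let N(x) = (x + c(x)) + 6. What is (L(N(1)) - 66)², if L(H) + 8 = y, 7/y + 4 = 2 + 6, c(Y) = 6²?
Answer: 83521/16 ≈ 5220.1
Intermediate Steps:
c(Y) = 36
N(x) = 42 + x (N(x) = (x + 36) + 6 = (36 + x) + 6 = 42 + x)
y = 7/4 (y = 7/(-4 + (2 + 6)) = 7/(-4 + 8) = 7/4 ≈ 1.7500)
L(H) = -25/4 (L(H) = -8 + 7/4 = -25/4)
(L(N(1)) - 66)² = (-25/4 - 66)² = (-289/4)² = 83521/16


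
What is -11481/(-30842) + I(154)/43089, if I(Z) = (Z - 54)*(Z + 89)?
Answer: 414721803/442983646 ≈ 0.93620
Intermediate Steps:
I(Z) = (-54 + Z)*(89 + Z)
-11481/(-30842) + I(154)/43089 = -11481/(-30842) + (-4806 + 154² + 35*154)/43089 = -11481*(-1/30842) + (-4806 + 23716 + 5390)*(1/43089) = 11481/30842 + 24300*(1/43089) = 11481/30842 + 8100/14363 = 414721803/442983646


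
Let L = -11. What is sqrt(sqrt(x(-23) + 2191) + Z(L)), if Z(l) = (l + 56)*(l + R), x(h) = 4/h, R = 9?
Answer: sqrt(-47610 + 23*sqrt(1158947))/23 ≈ 6.5722*I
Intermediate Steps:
Z(l) = (9 + l)*(56 + l) (Z(l) = (l + 56)*(l + 9) = (56 + l)*(9 + l) = (9 + l)*(56 + l))
sqrt(sqrt(x(-23) + 2191) + Z(L)) = sqrt(sqrt(4/(-23) + 2191) + (504 + (-11)**2 + 65*(-11))) = sqrt(sqrt(4*(-1/23) + 2191) + (504 + 121 - 715)) = sqrt(sqrt(-4/23 + 2191) - 90) = sqrt(sqrt(50389/23) - 90) = sqrt(sqrt(1158947)/23 - 90) = sqrt(-90 + sqrt(1158947)/23)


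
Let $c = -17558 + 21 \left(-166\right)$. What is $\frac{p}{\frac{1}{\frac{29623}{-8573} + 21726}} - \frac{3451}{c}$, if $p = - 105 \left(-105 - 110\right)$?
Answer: $\frac{88470722484297923}{180410212} \approx 4.9039 \cdot 10^{8}$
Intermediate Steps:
$c = -21044$ ($c = -17558 - 3486 = -21044$)
$p = 22575$ ($p = \left(-105\right) \left(-215\right) = 22575$)
$\frac{p}{\frac{1}{\frac{29623}{-8573} + 21726}} - \frac{3451}{c} = \frac{22575}{\frac{1}{\frac{29623}{-8573} + 21726}} - \frac{3451}{-21044} = \frac{22575}{\frac{1}{29623 \left(- \frac{1}{8573}\right) + 21726}} - - \frac{3451}{21044} = \frac{22575}{\frac{1}{- \frac{29623}{8573} + 21726}} + \frac{3451}{21044} = \frac{22575}{\frac{1}{\frac{186227375}{8573}}} + \frac{3451}{21044} = \frac{22575}{\frac{8573}{186227375}} + \frac{3451}{21044} = 22575 \cdot \frac{186227375}{8573} + \frac{3451}{21044} = \frac{4204082990625}{8573} + \frac{3451}{21044} = \frac{88470722484297923}{180410212}$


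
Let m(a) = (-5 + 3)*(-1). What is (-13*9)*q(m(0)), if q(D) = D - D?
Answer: 0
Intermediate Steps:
m(a) = 2 (m(a) = -2*(-1) = 2)
q(D) = 0
(-13*9)*q(m(0)) = -13*9*0 = -117*0 = 0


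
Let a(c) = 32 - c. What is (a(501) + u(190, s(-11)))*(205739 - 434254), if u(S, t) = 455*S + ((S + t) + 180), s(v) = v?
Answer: -19729985100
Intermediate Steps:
u(S, t) = 180 + t + 456*S (u(S, t) = 455*S + (180 + S + t) = 180 + t + 456*S)
(a(501) + u(190, s(-11)))*(205739 - 434254) = ((32 - 1*501) + (180 - 11 + 456*190))*(205739 - 434254) = ((32 - 501) + (180 - 11 + 86640))*(-228515) = (-469 + 86809)*(-228515) = 86340*(-228515) = -19729985100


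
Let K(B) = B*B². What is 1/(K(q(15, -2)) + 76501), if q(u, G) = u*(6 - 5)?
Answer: 1/79876 ≈ 1.2519e-5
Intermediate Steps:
q(u, G) = u (q(u, G) = u*1 = u)
K(B) = B³
1/(K(q(15, -2)) + 76501) = 1/(15³ + 76501) = 1/(3375 + 76501) = 1/79876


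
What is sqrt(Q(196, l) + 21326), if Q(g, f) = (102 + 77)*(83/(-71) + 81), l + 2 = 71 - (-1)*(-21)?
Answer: sqrt(179538978)/71 ≈ 188.72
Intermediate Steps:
l = 48 (l = -2 + (71 - (-1)*(-21)) = -2 + (71 - 1*21) = -2 + (71 - 21) = -2 + 50 = 48)
Q(g, f) = 1014572/71 (Q(g, f) = 179*(83*(-1/71) + 81) = 179*(-83/71 + 81) = 179*(5668/71) = 1014572/71)
sqrt(Q(196, l) + 21326) = sqrt(1014572/71 + 21326) = sqrt(2528718/71) = sqrt(179538978)/71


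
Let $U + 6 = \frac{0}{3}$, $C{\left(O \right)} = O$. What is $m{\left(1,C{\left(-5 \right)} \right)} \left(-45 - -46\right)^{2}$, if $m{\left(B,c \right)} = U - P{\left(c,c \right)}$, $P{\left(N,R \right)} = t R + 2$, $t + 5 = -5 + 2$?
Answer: $-48$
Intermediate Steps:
$t = -8$ ($t = -5 + \left(-5 + 2\right) = -5 - 3 = -8$)
$U = -6$ ($U = -6 + \frac{0}{3} = -6 + 0 \cdot \frac{1}{3} = -6 + 0 = -6$)
$P{\left(N,R \right)} = 2 - 8 R$ ($P{\left(N,R \right)} = - 8 R + 2 = 2 - 8 R$)
$m{\left(B,c \right)} = -8 + 8 c$ ($m{\left(B,c \right)} = -6 - \left(2 - 8 c\right) = -6 + \left(-2 + 8 c\right) = -8 + 8 c$)
$m{\left(1,C{\left(-5 \right)} \right)} \left(-45 - -46\right)^{2} = \left(-8 + 8 \left(-5\right)\right) \left(-45 - -46\right)^{2} = \left(-8 - 40\right) \left(-45 + 46\right)^{2} = - 48 \cdot 1^{2} = \left(-48\right) 1 = -48$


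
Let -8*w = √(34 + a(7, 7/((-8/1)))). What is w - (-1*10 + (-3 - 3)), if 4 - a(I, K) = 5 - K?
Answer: 16 - √514/32 ≈ 15.292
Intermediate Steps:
a(I, K) = -1 + K (a(I, K) = 4 - (5 - K) = 4 + (-5 + K) = -1 + K)
w = -√514/32 (w = -√(34 + (-1 + 7/((-8/1))))/8 = -√(34 + (-1 + 7/((-8*1))))/8 = -√(34 + (-1 + 7/(-8)))/8 = -√(34 + (-1 + 7*(-⅛)))/8 = -√(34 + (-1 - 7/8))/8 = -√(34 - 15/8)/8 = -√514/32 ≈ -0.70849)
w - (-1*10 + (-3 - 3)) = -√514/32 - (-1*10 + (-3 - 3)) = -√514/32 - (-10 - 6) = -√514/32 - 1*(-16) = -√514/32 + 16 = 16 - √514/32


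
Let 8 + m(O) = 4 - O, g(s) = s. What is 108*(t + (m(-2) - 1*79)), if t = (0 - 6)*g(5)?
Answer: -11988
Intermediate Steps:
m(O) = -4 - O (m(O) = -8 + (4 - O) = -4 - O)
t = -30 (t = (0 - 6)*5 = -6*5 = -30)
108*(t + (m(-2) - 1*79)) = 108*(-30 + ((-4 - 1*(-2)) - 1*79)) = 108*(-30 + ((-4 + 2) - 79)) = 108*(-30 + (-2 - 79)) = 108*(-30 - 81) = 108*(-111) = -11988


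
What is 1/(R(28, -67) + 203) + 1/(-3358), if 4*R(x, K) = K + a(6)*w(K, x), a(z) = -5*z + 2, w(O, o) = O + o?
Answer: 11595/6168646 ≈ 0.0018797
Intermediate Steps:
a(z) = 2 - 5*z
R(x, K) = -7*x - 27*K/4 (R(x, K) = (K + (2 - 5*6)*(K + x))/4 = (K + (2 - 30)*(K + x))/4 = (K - 28*(K + x))/4 = (K + (-28*K - 28*x))/4 = (-28*x - 27*K)/4 = -7*x - 27*K/4)
1/(R(28, -67) + 203) + 1/(-3358) = 1/((-7*28 - 27/4*(-67)) + 203) + 1/(-3358) = 1/((-196 + 1809/4) + 203) - 1/3358 = 1/(1025/4 + 203) - 1/3358 = 1/(1837/4) - 1/3358 = 4/1837 - 1/3358 = 11595/6168646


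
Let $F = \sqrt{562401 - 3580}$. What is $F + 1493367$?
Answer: $1493367 + \sqrt{558821} \approx 1.4941 \cdot 10^{6}$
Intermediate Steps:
$F = \sqrt{558821} \approx 747.54$
$F + 1493367 = \sqrt{558821} + 1493367 = 1493367 + \sqrt{558821}$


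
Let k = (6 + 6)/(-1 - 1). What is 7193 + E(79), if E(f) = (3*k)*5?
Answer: 7103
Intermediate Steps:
k = -6 (k = 12/(-2) = 12*(-1/2) = -6)
E(f) = -90 (E(f) = (3*(-6))*5 = -18*5 = -90)
7193 + E(79) = 7193 - 90 = 7103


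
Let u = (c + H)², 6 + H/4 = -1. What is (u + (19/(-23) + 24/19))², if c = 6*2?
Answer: 12558115969/190969 ≈ 65760.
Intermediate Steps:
c = 12
H = -28 (H = -24 + 4*(-1) = -24 - 4 = -28)
u = 256 (u = (12 - 28)² = (-16)² = 256)
(u + (19/(-23) + 24/19))² = (256 + (19/(-23) + 24/19))² = (256 + (19*(-1/23) + 24*(1/19)))² = (256 + (-19/23 + 24/19))² = (256 + 191/437)² = (112063/437)² = 12558115969/190969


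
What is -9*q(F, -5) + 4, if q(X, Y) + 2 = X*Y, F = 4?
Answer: 202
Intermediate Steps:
q(X, Y) = -2 + X*Y
-9*q(F, -5) + 4 = -9*(-2 + 4*(-5)) + 4 = -9*(-2 - 20) + 4 = -9*(-22) + 4 = 198 + 4 = 202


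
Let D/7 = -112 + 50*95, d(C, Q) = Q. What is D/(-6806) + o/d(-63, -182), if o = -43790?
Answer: 73031482/309673 ≈ 235.83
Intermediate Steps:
D = 32466 (D = 7*(-112 + 50*95) = 7*(-112 + 4750) = 7*4638 = 32466)
D/(-6806) + o/d(-63, -182) = 32466/(-6806) - 43790/(-182) = 32466*(-1/6806) - 43790*(-1/182) = -16233/3403 + 21895/91 = 73031482/309673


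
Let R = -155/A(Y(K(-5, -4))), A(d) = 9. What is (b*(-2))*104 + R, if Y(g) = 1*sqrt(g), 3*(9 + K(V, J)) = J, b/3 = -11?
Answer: 61621/9 ≈ 6846.8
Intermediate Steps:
b = -33 (b = 3*(-11) = -33)
K(V, J) = -9 + J/3
Y(g) = sqrt(g)
R = -155/9 ≈ -17.222
(b*(-2))*104 + R = -33*(-2)*104 - 155/9 = 66*104 - 155/9 = 6864 - 155/9 = 61621/9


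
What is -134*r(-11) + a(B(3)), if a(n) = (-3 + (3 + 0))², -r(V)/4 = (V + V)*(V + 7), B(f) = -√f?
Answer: 47168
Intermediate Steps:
r(V) = -8*V*(7 + V) (r(V) = -4*(V + V)*(V + 7) = -4*2*V*(7 + V) = -8*V*(7 + V))
a(n) = 0 (a(n) = (-3 + 3)² = 0² = 0)
-134*r(-11) + a(B(3)) = -(-1072)*(-11)*(7 - 11) + 0 = -(-1072)*(-11)*(-4) + 0 = -134*(-352) + 0 = 47168 + 0 = 47168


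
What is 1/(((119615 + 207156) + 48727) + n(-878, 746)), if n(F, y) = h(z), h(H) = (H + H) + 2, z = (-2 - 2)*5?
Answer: 1/375460 ≈ 2.6634e-6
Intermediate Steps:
z = -20 (z = -4*5 = -20)
h(H) = 2 + 2*H (h(H) = 2*H + 2 = 2 + 2*H)
n(F, y) = -38 (n(F, y) = 2 + 2*(-20) = 2 - 40 = -38)
1/(((119615 + 207156) + 48727) + n(-878, 746)) = 1/(((119615 + 207156) + 48727) - 38) = 1/((326771 + 48727) - 38) = 1/(375498 - 38) = 1/375460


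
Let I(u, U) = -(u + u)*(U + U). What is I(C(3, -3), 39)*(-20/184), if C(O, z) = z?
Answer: -1170/23 ≈ -50.870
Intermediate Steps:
I(u, U) = -4*U*u (I(u, U) = -2*u*2*U = -4*U*u)
I(C(3, -3), 39)*(-20/184) = (-4*39*(-3))*(-20/184) = 468*(-20*1/184) = 468*(-5/46) = -1170/23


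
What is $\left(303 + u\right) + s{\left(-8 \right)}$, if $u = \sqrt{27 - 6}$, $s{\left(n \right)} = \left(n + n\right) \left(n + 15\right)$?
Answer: $191 + \sqrt{21} \approx 195.58$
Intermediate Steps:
$s{\left(n \right)} = 2 n \left(15 + n\right)$
$u = \sqrt{21} \approx 4.5826$
$\left(303 + u\right) + s{\left(-8 \right)} = \left(303 + \sqrt{21}\right) + 2 \left(-8\right) \left(15 - 8\right) = \left(303 + \sqrt{21}\right) + 2 \left(-8\right) 7 = \left(303 + \sqrt{21}\right) - 112 = 191 + \sqrt{21}$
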